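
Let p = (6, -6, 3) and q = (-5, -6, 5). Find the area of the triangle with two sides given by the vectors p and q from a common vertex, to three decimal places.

40.389

i: (-6)·5 - 3·(-6) = -30 - (-18) = -12
j: 3·(-5) - 6·5 = -15 - 30 = -45
k: 6·(-6) - (-6)·(-5) = -36 - 30 = -66
p × q = (-12, -45, -66)
|p × q| = √((-12)² + (-45)² + (-66)²) = √6525 ≈ 80.7775
area = ½ · 80.7775 ≈ 40.389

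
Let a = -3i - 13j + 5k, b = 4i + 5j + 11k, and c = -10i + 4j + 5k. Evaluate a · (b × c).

b × c:
i: 5·5 - 11·4 = 25 - 44 = -19
j: 11·(-10) - 4·5 = -110 - 20 = -130
k: 4·4 - 5·(-10) = 16 - (-50) = 66
b × c = (-19, -130, 66)
a · (b × c) = (-3)·(-19) + (-13)·(-130) + 5·66 = 57 + 1690 + 330 = 2077

2077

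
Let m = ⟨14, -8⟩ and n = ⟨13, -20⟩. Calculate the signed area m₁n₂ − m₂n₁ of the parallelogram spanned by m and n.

14·(-20) - (-8)·13 = -280 - (-104) = -176

-176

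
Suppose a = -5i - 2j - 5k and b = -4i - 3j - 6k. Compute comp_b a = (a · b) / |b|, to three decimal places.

a · b = (-5)·(-4) + (-2)·(-3) + (-5)·(-6) = 20 + 6 + 30 = 56
|b| = √(16 + 9 + 36) = √61 ≈ 7.8102
comp_b a = 56 / √61 ≈ 7.170

7.170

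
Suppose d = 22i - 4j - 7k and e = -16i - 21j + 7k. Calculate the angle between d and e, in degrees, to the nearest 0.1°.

d · e = 22·(-16) + (-4)·(-21) + (-7)·7 = -352 + 84 - 49 = -317
|d|² = 484 + 16 + 49 = 549,  |d| = √549 ≈ 23.430749
|e|² = 256 + 441 + 49 = 746,  |e| = √746 ≈ 27.313001
cos θ = -317 / (23.430749 · 27.313001) ≈ -0.49534
θ = arccos(-0.49534) ≈ 119.7°

119.7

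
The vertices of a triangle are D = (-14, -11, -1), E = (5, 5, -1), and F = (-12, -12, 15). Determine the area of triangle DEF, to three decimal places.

200.345

DE = (19, 16, 0),  DF = (2, -1, 16)
i: 16·16 - 0·(-1) = 256 - 0 = 256
j: 0·2 - 19·16 = 0 - 304 = -304
k: 19·(-1) - 16·2 = -19 - 32 = -51
DE × DF = (256, -304, -51)
|DE × DF| = √160553 ≈ 400.6907
area = ½ · 400.6907 ≈ 200.345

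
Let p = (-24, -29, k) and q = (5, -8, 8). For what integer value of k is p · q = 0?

p · q = (-24)·5 + (-29)·(-8) + k·8 = 112 + 8k
Set equal to 0: 8k = -112, so k = -14.

-14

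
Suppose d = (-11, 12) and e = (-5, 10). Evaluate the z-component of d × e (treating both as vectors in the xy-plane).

-50

(-11)·10 - 12·(-5) = -110 - (-60) = -50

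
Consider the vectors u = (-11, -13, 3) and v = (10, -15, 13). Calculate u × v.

i: (-13)·13 - 3·(-15) = -169 - (-45) = -124
j: 3·10 - (-11)·13 = 30 - (-143) = 173
k: (-11)·(-15) - (-13)·10 = 165 - (-130) = 295
u × v = (-124, 173, 295)

(-124, 173, 295)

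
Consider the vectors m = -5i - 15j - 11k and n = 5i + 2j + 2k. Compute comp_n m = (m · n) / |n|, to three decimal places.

-13.404

m · n = (-5)·5 + (-15)·2 + (-11)·2 = -25 - 30 - 22 = -77
|n| = √(25 + 4 + 4) = √33 ≈ 5.7446
comp_n m = -77 / √33 ≈ -13.404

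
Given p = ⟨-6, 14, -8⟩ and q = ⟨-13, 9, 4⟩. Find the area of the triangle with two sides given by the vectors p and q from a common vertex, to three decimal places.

110.851

i: 14·4 - (-8)·9 = 56 - (-72) = 128
j: (-8)·(-13) - (-6)·4 = 104 - (-24) = 128
k: (-6)·9 - 14·(-13) = -54 - (-182) = 128
p × q = (128, 128, 128)
|p × q| = √(128² + 128² + 128²) = √49152 ≈ 221.7025
area = ½ · 221.7025 ≈ 110.851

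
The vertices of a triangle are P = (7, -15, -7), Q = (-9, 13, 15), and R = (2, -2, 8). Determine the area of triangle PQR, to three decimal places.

99.348

PQ = (-16, 28, 22),  PR = (-5, 13, 15)
i: 28·15 - 22·13 = 420 - 286 = 134
j: 22·(-5) - (-16)·15 = -110 - (-240) = 130
k: (-16)·13 - 28·(-5) = -208 - (-140) = -68
PQ × PR = (134, 130, -68)
|PQ × PR| = √39480 ≈ 198.6957
area = ½ · 198.6957 ≈ 99.348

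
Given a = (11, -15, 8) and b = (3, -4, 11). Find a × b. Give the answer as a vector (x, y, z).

i: (-15)·11 - 8·(-4) = -165 - (-32) = -133
j: 8·3 - 11·11 = 24 - 121 = -97
k: 11·(-4) - (-15)·3 = -44 - (-45) = 1
a × b = (-133, -97, 1)

(-133, -97, 1)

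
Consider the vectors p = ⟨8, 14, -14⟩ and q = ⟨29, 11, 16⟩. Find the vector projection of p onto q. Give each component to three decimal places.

(3.857, 1.463, 2.128)

p · q = 8·29 + 14·11 + (-14)·16 = 232 + 154 - 224 = 162
|q|² = 841 + 121 + 256 = 1218
proj_q p = (162/1218) · (29, 11, 16) ≈ (3.857, 1.463, 2.128)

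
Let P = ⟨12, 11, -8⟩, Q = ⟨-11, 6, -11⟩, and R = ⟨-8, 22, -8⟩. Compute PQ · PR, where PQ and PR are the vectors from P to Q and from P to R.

PQ = Q − P = (-23, -5, -3)
PR = R − P = (-20, 11, 0)
PQ · PR = (-23)·(-20) + (-5)·11 + (-3)·0 = 460 - 55 + 0 = 405

405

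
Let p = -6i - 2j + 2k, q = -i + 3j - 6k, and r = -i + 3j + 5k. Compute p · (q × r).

-220

q × r:
i: 3·5 - (-6)·3 = 15 - (-18) = 33
j: (-6)·(-1) - (-1)·5 = 6 - (-5) = 11
k: (-1)·3 - 3·(-1) = -3 - (-3) = 0
q × r = (33, 11, 0)
p · (q × r) = (-6)·33 + (-2)·11 + 2·0 = -198 - 22 + 0 = -220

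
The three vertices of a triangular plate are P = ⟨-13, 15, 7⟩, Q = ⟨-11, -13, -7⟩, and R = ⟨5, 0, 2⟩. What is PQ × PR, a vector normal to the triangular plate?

(-70, -242, 474)

PQ = (2, -28, -14)
PR = (18, -15, -5)
i: (-28)·(-5) - (-14)·(-15) = 140 - 210 = -70
j: (-14)·18 - 2·(-5) = -252 - (-10) = -242
k: 2·(-15) - (-28)·18 = -30 - (-504) = 474
PQ × PR = (-70, -242, 474)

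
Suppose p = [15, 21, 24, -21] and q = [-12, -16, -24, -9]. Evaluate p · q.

p · q = 15·(-12) + 21·(-16) + 24·(-24) + (-21)·(-9) = -180 - 336 - 576 + 189 = -903

-903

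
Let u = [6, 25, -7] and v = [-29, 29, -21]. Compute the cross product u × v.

(-322, 329, 899)

i: 25·(-21) - (-7)·29 = -525 - (-203) = -322
j: (-7)·(-29) - 6·(-21) = 203 - (-126) = 329
k: 6·29 - 25·(-29) = 174 - (-725) = 899
u × v = (-322, 329, 899)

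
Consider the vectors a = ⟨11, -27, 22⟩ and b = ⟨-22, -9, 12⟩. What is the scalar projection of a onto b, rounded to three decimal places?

a · b = 11·(-22) + (-27)·(-9) + 22·12 = -242 + 243 + 264 = 265
|b| = √(484 + 81 + 144) = √709 ≈ 26.6271
comp_b a = 265 / √709 ≈ 9.952

9.952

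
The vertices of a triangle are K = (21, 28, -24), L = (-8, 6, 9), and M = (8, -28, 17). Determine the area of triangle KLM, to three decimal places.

903.156

KL = (-29, -22, 33),  KM = (-13, -56, 41)
i: (-22)·41 - 33·(-56) = -902 - (-1848) = 946
j: 33·(-13) - (-29)·41 = -429 - (-1189) = 760
k: (-29)·(-56) - (-22)·(-13) = 1624 - 286 = 1338
KL × KM = (946, 760, 1338)
|KL × KM| = √3262760 ≈ 1806.3112
area = ½ · 1806.3112 ≈ 903.156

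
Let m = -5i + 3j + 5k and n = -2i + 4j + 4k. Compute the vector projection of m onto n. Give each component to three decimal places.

(-2.333, 4.667, 4.667)

m · n = (-5)·(-2) + 3·4 + 5·4 = 10 + 12 + 20 = 42
|n|² = 4 + 16 + 16 = 36
proj_n m = (42/36) · (-2, 4, 4) ≈ (-2.333, 4.667, 4.667)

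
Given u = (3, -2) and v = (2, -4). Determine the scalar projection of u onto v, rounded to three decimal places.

u · v = 3·2 + (-2)·(-4) = 6 + 8 = 14
|v| = √(4 + 16) = √20 ≈ 4.4721
comp_v u = 14 / √20 ≈ 3.130

3.130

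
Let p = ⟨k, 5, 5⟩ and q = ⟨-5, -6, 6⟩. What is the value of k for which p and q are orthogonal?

0

p · q = k·(-5) + 5·(-6) + 5·6 = 0 - 5k
Set equal to 0: -5k = 0, so k = 0.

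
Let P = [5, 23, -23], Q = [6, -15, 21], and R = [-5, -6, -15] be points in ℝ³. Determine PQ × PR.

PQ = (1, -38, 44)
PR = (-10, -29, 8)
i: (-38)·8 - 44·(-29) = -304 - (-1276) = 972
j: 44·(-10) - 1·8 = -440 - 8 = -448
k: 1·(-29) - (-38)·(-10) = -29 - 380 = -409
PQ × PR = (972, -448, -409)

(972, -448, -409)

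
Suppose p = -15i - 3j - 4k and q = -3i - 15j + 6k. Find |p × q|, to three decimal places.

i: (-3)·6 - (-4)·(-15) = -18 - 60 = -78
j: (-4)·(-3) - (-15)·6 = 12 - (-90) = 102
k: (-15)·(-15) - (-3)·(-3) = 225 - 9 = 216
p × q = (-78, 102, 216)
|p × q| = √((-78)² + 102² + 216²) = √63144 ≈ 251.2847

251.285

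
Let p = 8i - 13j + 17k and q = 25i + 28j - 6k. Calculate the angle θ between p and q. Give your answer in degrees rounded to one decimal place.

107.8

p · q = 8·25 + (-13)·28 + 17·(-6) = 200 - 364 - 102 = -266
|p|² = 64 + 169 + 289 = 522,  |p| = √522 ≈ 22.847319
|q|² = 625 + 784 + 36 = 1445,  |q| = √1445 ≈ 38.013156
cos θ = -266 / (22.847319 · 38.013156) ≈ -0.30628
θ = arccos(-0.30628) ≈ 107.8°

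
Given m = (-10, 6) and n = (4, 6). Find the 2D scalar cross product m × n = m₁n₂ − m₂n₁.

(-10)·6 - 6·4 = -60 - 24 = -84

-84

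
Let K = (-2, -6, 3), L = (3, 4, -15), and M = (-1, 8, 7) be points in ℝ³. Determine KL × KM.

(292, -38, 60)

KL = (5, 10, -18)
KM = (1, 14, 4)
i: 10·4 - (-18)·14 = 40 - (-252) = 292
j: (-18)·1 - 5·4 = -18 - 20 = -38
k: 5·14 - 10·1 = 70 - 10 = 60
KL × KM = (292, -38, 60)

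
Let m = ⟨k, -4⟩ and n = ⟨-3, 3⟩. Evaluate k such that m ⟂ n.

m · n = k·(-3) + (-4)·3 = -12 - 3k
Set equal to 0: -3k = 12, so k = -4.

-4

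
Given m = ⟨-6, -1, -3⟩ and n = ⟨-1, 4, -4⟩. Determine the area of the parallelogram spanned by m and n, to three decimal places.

36.359

i: (-1)·(-4) - (-3)·4 = 4 - (-12) = 16
j: (-3)·(-1) - (-6)·(-4) = 3 - 24 = -21
k: (-6)·4 - (-1)·(-1) = -24 - 1 = -25
m × n = (16, -21, -25)
|m × n| = √(16² + (-21)² + (-25)²) = √1322 ≈ 36.3593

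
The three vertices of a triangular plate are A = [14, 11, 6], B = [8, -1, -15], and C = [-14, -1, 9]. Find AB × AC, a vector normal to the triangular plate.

(-288, 606, -264)

AB = (-6, -12, -21)
AC = (-28, -12, 3)
i: (-12)·3 - (-21)·(-12) = -36 - 252 = -288
j: (-21)·(-28) - (-6)·3 = 588 - (-18) = 606
k: (-6)·(-12) - (-12)·(-28) = 72 - 336 = -264
AB × AC = (-288, 606, -264)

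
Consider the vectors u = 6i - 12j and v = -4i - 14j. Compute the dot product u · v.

144

u · v = 6·(-4) + (-12)·(-14) = -24 + 168 = 144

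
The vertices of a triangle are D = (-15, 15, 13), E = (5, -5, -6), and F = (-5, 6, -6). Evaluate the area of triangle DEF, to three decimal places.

141.581

DE = (20, -20, -19),  DF = (10, -9, -19)
i: (-20)·(-19) - (-19)·(-9) = 380 - 171 = 209
j: (-19)·10 - 20·(-19) = -190 - (-380) = 190
k: 20·(-9) - (-20)·10 = -180 - (-200) = 20
DE × DF = (209, 190, 20)
|DE × DF| = √80181 ≈ 283.1625
area = ½ · 283.1625 ≈ 141.581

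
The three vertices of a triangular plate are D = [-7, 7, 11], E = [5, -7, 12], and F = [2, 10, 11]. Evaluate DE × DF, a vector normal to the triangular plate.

DE = (12, -14, 1)
DF = (9, 3, 0)
i: (-14)·0 - 1·3 = 0 - 3 = -3
j: 1·9 - 12·0 = 9 - 0 = 9
k: 12·3 - (-14)·9 = 36 - (-126) = 162
DE × DF = (-3, 9, 162)

(-3, 9, 162)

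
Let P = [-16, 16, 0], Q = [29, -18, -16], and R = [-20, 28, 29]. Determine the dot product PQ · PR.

PQ = Q − P = (45, -34, -16)
PR = R − P = (-4, 12, 29)
PQ · PR = 45·(-4) + (-34)·12 + (-16)·29 = -180 - 408 - 464 = -1052

-1052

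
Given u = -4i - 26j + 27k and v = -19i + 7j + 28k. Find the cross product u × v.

(-917, -401, -522)

i: (-26)·28 - 27·7 = -728 - 189 = -917
j: 27·(-19) - (-4)·28 = -513 - (-112) = -401
k: (-4)·7 - (-26)·(-19) = -28 - 494 = -522
u × v = (-917, -401, -522)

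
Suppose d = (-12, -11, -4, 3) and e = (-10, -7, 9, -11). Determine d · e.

d · e = (-12)·(-10) + (-11)·(-7) + (-4)·9 + 3·(-11) = 120 + 77 - 36 - 33 = 128

128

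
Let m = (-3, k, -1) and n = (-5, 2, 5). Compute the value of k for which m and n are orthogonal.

-5

m · n = (-3)·(-5) + k·2 + (-1)·5 = 10 + 2k
Set equal to 0: 2k = -10, so k = -5.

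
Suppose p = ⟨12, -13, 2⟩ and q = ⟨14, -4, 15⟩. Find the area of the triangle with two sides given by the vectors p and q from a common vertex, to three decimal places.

i: (-13)·15 - 2·(-4) = -195 - (-8) = -187
j: 2·14 - 12·15 = 28 - 180 = -152
k: 12·(-4) - (-13)·14 = -48 - (-182) = 134
p × q = (-187, -152, 134)
|p × q| = √((-187)² + (-152)² + 134²) = √76029 ≈ 275.7336
area = ½ · 275.7336 ≈ 137.867

137.867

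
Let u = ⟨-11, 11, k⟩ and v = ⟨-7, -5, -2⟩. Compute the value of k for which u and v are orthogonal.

u · v = (-11)·(-7) + 11·(-5) + k·(-2) = 22 - 2k
Set equal to 0: -2k = -22, so k = 11.

11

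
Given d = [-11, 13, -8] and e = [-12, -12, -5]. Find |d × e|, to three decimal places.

i: 13·(-5) - (-8)·(-12) = -65 - 96 = -161
j: (-8)·(-12) - (-11)·(-5) = 96 - 55 = 41
k: (-11)·(-12) - 13·(-12) = 132 - (-156) = 288
d × e = (-161, 41, 288)
|d × e| = √((-161)² + 41² + 288²) = √110546 ≈ 332.4846

332.485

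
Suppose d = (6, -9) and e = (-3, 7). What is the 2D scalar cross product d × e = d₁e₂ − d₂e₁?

6·7 - (-9)·(-3) = 42 - 27 = 15

15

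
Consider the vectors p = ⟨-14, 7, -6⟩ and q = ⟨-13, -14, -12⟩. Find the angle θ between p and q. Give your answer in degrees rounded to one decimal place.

p · q = (-14)·(-13) + 7·(-14) + (-6)·(-12) = 182 - 98 + 72 = 156
|p|² = 196 + 49 + 36 = 281,  |p| = √281 ≈ 16.763055
|q|² = 169 + 196 + 144 = 509,  |q| = √509 ≈ 22.561028
cos θ = 156 / (16.763055 · 22.561028) ≈ 0.41249
θ = arccos(0.41249) ≈ 65.6°

65.6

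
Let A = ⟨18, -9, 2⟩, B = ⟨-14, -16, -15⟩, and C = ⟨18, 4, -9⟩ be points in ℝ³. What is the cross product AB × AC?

(298, -352, -416)

AB = (-32, -7, -17)
AC = (0, 13, -11)
i: (-7)·(-11) - (-17)·13 = 77 - (-221) = 298
j: (-17)·0 - (-32)·(-11) = 0 - 352 = -352
k: (-32)·13 - (-7)·0 = -416 - 0 = -416
AB × AC = (298, -352, -416)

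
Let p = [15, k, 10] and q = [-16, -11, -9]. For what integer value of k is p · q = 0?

p · q = 15·(-16) + k·(-11) + 10·(-9) = -330 - 11k
Set equal to 0: -11k = 330, so k = -30.

-30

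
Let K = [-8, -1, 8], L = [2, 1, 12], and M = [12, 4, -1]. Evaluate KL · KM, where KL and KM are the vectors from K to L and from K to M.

KL = L − K = (10, 2, 4)
KM = M − K = (20, 5, -9)
KL · KM = 10·20 + 2·5 + 4·(-9) = 200 + 10 - 36 = 174

174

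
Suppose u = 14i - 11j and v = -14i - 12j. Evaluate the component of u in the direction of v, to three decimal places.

u · v = 14·(-14) + (-11)·(-12) = -196 + 132 = -64
|v| = √(196 + 144) = √340 ≈ 18.4391
comp_v u = -64 / √340 ≈ -3.471

-3.471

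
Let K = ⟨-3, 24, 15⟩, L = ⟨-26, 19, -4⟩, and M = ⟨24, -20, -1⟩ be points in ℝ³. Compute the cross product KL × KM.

(-756, -881, 1147)

KL = (-23, -5, -19)
KM = (27, -44, -16)
i: (-5)·(-16) - (-19)·(-44) = 80 - 836 = -756
j: (-19)·27 - (-23)·(-16) = -513 - 368 = -881
k: (-23)·(-44) - (-5)·27 = 1012 - (-135) = 1147
KL × KM = (-756, -881, 1147)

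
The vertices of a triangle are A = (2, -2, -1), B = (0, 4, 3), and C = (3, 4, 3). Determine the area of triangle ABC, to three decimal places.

10.817

AB = (-2, 6, 4),  AC = (1, 6, 4)
i: 6·4 - 4·6 = 24 - 24 = 0
j: 4·1 - (-2)·4 = 4 - (-8) = 12
k: (-2)·6 - 6·1 = -12 - 6 = -18
AB × AC = (0, 12, -18)
|AB × AC| = √468 ≈ 21.6333
area = ½ · 21.6333 ≈ 10.817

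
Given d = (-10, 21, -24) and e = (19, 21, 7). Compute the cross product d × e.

i: 21·7 - (-24)·21 = 147 - (-504) = 651
j: (-24)·19 - (-10)·7 = -456 - (-70) = -386
k: (-10)·21 - 21·19 = -210 - 399 = -609
d × e = (651, -386, -609)

(651, -386, -609)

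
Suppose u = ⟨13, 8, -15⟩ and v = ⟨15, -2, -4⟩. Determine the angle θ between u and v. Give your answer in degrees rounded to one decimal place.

44.5

u · v = 13·15 + 8·(-2) + (-15)·(-4) = 195 - 16 + 60 = 239
|u|² = 169 + 64 + 225 = 458,  |u| = √458 ≈ 21.400935
|v|² = 225 + 4 + 16 = 245,  |v| = √245 ≈ 15.652476
cos θ = 239 / (21.400935 · 15.652476) ≈ 0.71348
θ = arccos(0.71348) ≈ 44.5°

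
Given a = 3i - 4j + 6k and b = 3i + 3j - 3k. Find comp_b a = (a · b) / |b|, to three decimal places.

a · b = 3·3 + (-4)·3 + 6·(-3) = 9 - 12 - 18 = -21
|b| = √(9 + 9 + 9) = √27 ≈ 5.1962
comp_b a = -21 / √27 ≈ -4.041

-4.041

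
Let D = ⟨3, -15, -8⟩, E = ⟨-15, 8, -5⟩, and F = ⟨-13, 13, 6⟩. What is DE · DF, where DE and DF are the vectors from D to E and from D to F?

DE = E − D = (-18, 23, 3)
DF = F − D = (-16, 28, 14)
DE · DF = (-18)·(-16) + 23·28 + 3·14 = 288 + 644 + 42 = 974

974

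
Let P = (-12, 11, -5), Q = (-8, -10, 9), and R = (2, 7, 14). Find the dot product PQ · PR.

PQ = Q − P = (4, -21, 14)
PR = R − P = (14, -4, 19)
PQ · PR = 4·14 + (-21)·(-4) + 14·19 = 56 + 84 + 266 = 406

406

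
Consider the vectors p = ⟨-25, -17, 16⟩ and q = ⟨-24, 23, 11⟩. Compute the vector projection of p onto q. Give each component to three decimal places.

(-7.537, 7.223, 3.454)

p · q = (-25)·(-24) + (-17)·23 + 16·11 = 600 - 391 + 176 = 385
|q|² = 576 + 529 + 121 = 1226
proj_q p = (385/1226) · (-24, 23, 11) ≈ (-7.537, 7.223, 3.454)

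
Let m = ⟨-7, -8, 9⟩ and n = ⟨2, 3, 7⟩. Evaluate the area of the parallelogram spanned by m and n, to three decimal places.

106.785

i: (-8)·7 - 9·3 = -56 - 27 = -83
j: 9·2 - (-7)·7 = 18 - (-49) = 67
k: (-7)·3 - (-8)·2 = -21 - (-16) = -5
m × n = (-83, 67, -5)
|m × n| = √((-83)² + 67² + (-5)²) = √11403 ≈ 106.7848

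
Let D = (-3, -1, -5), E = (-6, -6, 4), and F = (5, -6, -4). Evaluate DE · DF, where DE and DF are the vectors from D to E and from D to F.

DE = E − D = (-3, -5, 9)
DF = F − D = (8, -5, 1)
DE · DF = (-3)·8 + (-5)·(-5) + 9·1 = -24 + 25 + 9 = 10

10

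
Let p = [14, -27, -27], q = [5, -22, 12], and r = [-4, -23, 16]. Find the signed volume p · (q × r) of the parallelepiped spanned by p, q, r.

7873

q × r:
i: (-22)·16 - 12·(-23) = -352 - (-276) = -76
j: 12·(-4) - 5·16 = -48 - 80 = -128
k: 5·(-23) - (-22)·(-4) = -115 - 88 = -203
q × r = (-76, -128, -203)
p · (q × r) = 14·(-76) + (-27)·(-128) + (-27)·(-203) = -1064 + 3456 + 5481 = 7873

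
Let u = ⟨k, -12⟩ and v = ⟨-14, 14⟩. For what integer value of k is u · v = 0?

u · v = k·(-14) + (-12)·14 = -168 - 14k
Set equal to 0: -14k = 168, so k = -12.

-12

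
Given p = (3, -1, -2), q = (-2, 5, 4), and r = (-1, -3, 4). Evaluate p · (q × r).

q × r:
i: 5·4 - 4·(-3) = 20 - (-12) = 32
j: 4·(-1) - (-2)·4 = -4 - (-8) = 4
k: (-2)·(-3) - 5·(-1) = 6 - (-5) = 11
q × r = (32, 4, 11)
p · (q × r) = 3·32 + (-1)·4 + (-2)·11 = 96 - 4 - 22 = 70

70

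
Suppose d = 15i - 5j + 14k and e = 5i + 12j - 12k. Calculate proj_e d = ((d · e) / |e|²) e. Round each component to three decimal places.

(-2.444, -5.866, 5.866)

d · e = 15·5 + (-5)·12 + 14·(-12) = 75 - 60 - 168 = -153
|e|² = 25 + 144 + 144 = 313
proj_e d = (-153/313) · (5, 12, -12) ≈ (-2.444, -5.866, 5.866)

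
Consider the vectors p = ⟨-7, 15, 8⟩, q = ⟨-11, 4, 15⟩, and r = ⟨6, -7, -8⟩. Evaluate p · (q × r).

q × r:
i: 4·(-8) - 15·(-7) = -32 - (-105) = 73
j: 15·6 - (-11)·(-8) = 90 - 88 = 2
k: (-11)·(-7) - 4·6 = 77 - 24 = 53
q × r = (73, 2, 53)
p · (q × r) = (-7)·73 + 15·2 + 8·53 = -511 + 30 + 424 = -57

-57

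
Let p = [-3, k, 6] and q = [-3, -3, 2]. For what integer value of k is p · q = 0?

7

p · q = (-3)·(-3) + k·(-3) + 6·2 = 21 - 3k
Set equal to 0: -3k = -21, so k = 7.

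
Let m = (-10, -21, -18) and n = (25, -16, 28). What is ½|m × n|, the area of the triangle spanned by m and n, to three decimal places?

562.472

i: (-21)·28 - (-18)·(-16) = -588 - 288 = -876
j: (-18)·25 - (-10)·28 = -450 - (-280) = -170
k: (-10)·(-16) - (-21)·25 = 160 - (-525) = 685
m × n = (-876, -170, 685)
|m × n| = √((-876)² + (-170)² + 685²) = √1265501 ≈ 1124.9449
area = ½ · 1124.9449 ≈ 562.472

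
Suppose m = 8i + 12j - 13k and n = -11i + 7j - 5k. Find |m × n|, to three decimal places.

i: 12·(-5) - (-13)·7 = -60 - (-91) = 31
j: (-13)·(-11) - 8·(-5) = 143 - (-40) = 183
k: 8·7 - 12·(-11) = 56 - (-132) = 188
m × n = (31, 183, 188)
|m × n| = √(31² + 183² + 188²) = √69794 ≈ 264.1855

264.186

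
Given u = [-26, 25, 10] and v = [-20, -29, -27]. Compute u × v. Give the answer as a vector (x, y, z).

(-385, -902, 1254)

i: 25·(-27) - 10·(-29) = -675 - (-290) = -385
j: 10·(-20) - (-26)·(-27) = -200 - 702 = -902
k: (-26)·(-29) - 25·(-20) = 754 - (-500) = 1254
u × v = (-385, -902, 1254)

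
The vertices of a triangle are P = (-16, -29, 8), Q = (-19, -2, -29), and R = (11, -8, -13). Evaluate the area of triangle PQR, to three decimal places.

670.673

PQ = (-3, 27, -37),  PR = (27, 21, -21)
i: 27·(-21) - (-37)·21 = -567 - (-777) = 210
j: (-37)·27 - (-3)·(-21) = -999 - 63 = -1062
k: (-3)·21 - 27·27 = -63 - 729 = -792
PQ × PR = (210, -1062, -792)
|PQ × PR| = √1799208 ≈ 1341.3456
area = ½ · 1341.3456 ≈ 670.673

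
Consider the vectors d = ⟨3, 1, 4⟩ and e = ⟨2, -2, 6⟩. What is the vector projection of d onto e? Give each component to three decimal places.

(1.273, -1.273, 3.818)

d · e = 3·2 + 1·(-2) + 4·6 = 6 - 2 + 24 = 28
|e|² = 4 + 4 + 36 = 44
proj_e d = (28/44) · (2, -2, 6) ≈ (1.273, -1.273, 3.818)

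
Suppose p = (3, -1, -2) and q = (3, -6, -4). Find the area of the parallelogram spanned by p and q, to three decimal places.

18.028

i: (-1)·(-4) - (-2)·(-6) = 4 - 12 = -8
j: (-2)·3 - 3·(-4) = -6 - (-12) = 6
k: 3·(-6) - (-1)·3 = -18 - (-3) = -15
p × q = (-8, 6, -15)
|p × q| = √((-8)² + 6² + (-15)²) = √325 ≈ 18.0278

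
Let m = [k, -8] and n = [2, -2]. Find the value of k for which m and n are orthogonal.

-8

m · n = k·2 + (-8)·(-2) = 16 + 2k
Set equal to 0: 2k = -16, so k = -8.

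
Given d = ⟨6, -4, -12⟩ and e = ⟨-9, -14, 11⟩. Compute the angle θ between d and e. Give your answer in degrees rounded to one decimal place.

117.7

d · e = 6·(-9) + (-4)·(-14) + (-12)·11 = -54 + 56 - 132 = -130
|d|² = 36 + 16 + 144 = 196,  |d| = √196 ≈ 14.000000
|e|² = 81 + 196 + 121 = 398,  |e| = √398 ≈ 19.949937
cos θ = -130 / (14.000000 · 19.949937) ≈ -0.46545
θ = arccos(-0.46545) ≈ 117.7°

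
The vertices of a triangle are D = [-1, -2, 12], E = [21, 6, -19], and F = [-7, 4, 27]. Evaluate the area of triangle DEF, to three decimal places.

DE = (22, 8, -31),  DF = (-6, 6, 15)
i: 8·15 - (-31)·6 = 120 - (-186) = 306
j: (-31)·(-6) - 22·15 = 186 - 330 = -144
k: 22·6 - 8·(-6) = 132 - (-48) = 180
DE × DF = (306, -144, 180)
|DE × DF| = √146772 ≈ 383.1083
area = ½ · 383.1083 ≈ 191.554

191.554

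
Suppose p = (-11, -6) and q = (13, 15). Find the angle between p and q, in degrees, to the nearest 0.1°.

p · q = (-11)·13 + (-6)·15 = -143 - 90 = -233
|p|² = 121 + 36 = 157,  |p| = √157 ≈ 12.529964
|q|² = 169 + 225 = 394,  |q| = √394 ≈ 19.849433
cos θ = -233 / (12.529964 · 19.849433) ≈ -0.93682
θ = arccos(-0.93682) ≈ 159.5°

159.5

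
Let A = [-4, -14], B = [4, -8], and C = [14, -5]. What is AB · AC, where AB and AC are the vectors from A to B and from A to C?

198

AB = B − A = (8, 6)
AC = C − A = (18, 9)
AB · AC = 8·18 + 6·9 = 144 + 54 = 198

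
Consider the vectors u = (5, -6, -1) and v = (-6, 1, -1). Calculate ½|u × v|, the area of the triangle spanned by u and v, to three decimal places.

i: (-6)·(-1) - (-1)·1 = 6 - (-1) = 7
j: (-1)·(-6) - 5·(-1) = 6 - (-5) = 11
k: 5·1 - (-6)·(-6) = 5 - 36 = -31
u × v = (7, 11, -31)
|u × v| = √(7² + 11² + (-31)²) = √1131 ≈ 33.6303
area = ½ · 33.6303 ≈ 16.815

16.815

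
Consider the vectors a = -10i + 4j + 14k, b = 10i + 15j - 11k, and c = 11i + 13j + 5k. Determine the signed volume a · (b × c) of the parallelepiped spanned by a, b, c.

b × c:
i: 15·5 - (-11)·13 = 75 - (-143) = 218
j: (-11)·11 - 10·5 = -121 - 50 = -171
k: 10·13 - 15·11 = 130 - 165 = -35
b × c = (218, -171, -35)
a · (b × c) = (-10)·218 + 4·(-171) + 14·(-35) = -2180 - 684 - 490 = -3354

-3354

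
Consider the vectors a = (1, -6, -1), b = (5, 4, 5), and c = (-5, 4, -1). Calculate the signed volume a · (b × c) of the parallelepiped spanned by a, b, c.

56

b × c:
i: 4·(-1) - 5·4 = -4 - 20 = -24
j: 5·(-5) - 5·(-1) = -25 - (-5) = -20
k: 5·4 - 4·(-5) = 20 - (-20) = 40
b × c = (-24, -20, 40)
a · (b × c) = 1·(-24) + (-6)·(-20) + (-1)·40 = -24 + 120 - 40 = 56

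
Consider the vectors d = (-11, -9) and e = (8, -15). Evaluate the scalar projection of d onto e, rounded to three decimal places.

2.765

d · e = (-11)·8 + (-9)·(-15) = -88 + 135 = 47
|e| = √(64 + 225) = √289 ≈ 17.0000
comp_e d = 47 / √289 ≈ 2.765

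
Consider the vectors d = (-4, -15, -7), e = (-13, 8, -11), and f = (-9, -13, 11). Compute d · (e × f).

-5097

e × f:
i: 8·11 - (-11)·(-13) = 88 - 143 = -55
j: (-11)·(-9) - (-13)·11 = 99 - (-143) = 242
k: (-13)·(-13) - 8·(-9) = 169 - (-72) = 241
e × f = (-55, 242, 241)
d · (e × f) = (-4)·(-55) + (-15)·242 + (-7)·241 = 220 - 3630 - 1687 = -5097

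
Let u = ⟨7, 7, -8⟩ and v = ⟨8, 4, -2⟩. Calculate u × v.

i: 7·(-2) - (-8)·4 = -14 - (-32) = 18
j: (-8)·8 - 7·(-2) = -64 - (-14) = -50
k: 7·4 - 7·8 = 28 - 56 = -28
u × v = (18, -50, -28)

(18, -50, -28)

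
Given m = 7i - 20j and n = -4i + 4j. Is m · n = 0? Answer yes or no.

m · n = 7·(-4) + (-20)·4 = -28 - 80 = -108
Nonzero, so the vectors are not orthogonal.

no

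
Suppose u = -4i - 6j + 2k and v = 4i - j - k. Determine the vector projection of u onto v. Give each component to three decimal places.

(-2.667, 0.667, 0.667)

u · v = (-4)·4 + (-6)·(-1) + 2·(-1) = -16 + 6 - 2 = -12
|v|² = 16 + 1 + 1 = 18
proj_v u = (-12/18) · (4, -1, -1) ≈ (-2.667, 0.667, 0.667)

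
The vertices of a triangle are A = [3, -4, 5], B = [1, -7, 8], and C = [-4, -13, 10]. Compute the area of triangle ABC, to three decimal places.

8.276

AB = (-2, -3, 3),  AC = (-7, -9, 5)
i: (-3)·5 - 3·(-9) = -15 - (-27) = 12
j: 3·(-7) - (-2)·5 = -21 - (-10) = -11
k: (-2)·(-9) - (-3)·(-7) = 18 - 21 = -3
AB × AC = (12, -11, -3)
|AB × AC| = √274 ≈ 16.5529
area = ½ · 16.5529 ≈ 8.276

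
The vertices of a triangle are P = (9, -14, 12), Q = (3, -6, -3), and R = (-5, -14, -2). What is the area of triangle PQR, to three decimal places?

PQ = (-6, 8, -15),  PR = (-14, 0, -14)
i: 8·(-14) - (-15)·0 = -112 - 0 = -112
j: (-15)·(-14) - (-6)·(-14) = 210 - 84 = 126
k: (-6)·0 - 8·(-14) = 0 - (-112) = 112
PQ × PR = (-112, 126, 112)
|PQ × PR| = √40964 ≈ 202.3957
area = ½ · 202.3957 ≈ 101.198

101.198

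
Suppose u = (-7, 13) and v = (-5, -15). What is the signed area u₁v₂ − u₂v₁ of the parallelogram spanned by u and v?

170

(-7)·(-15) - 13·(-5) = 105 - (-65) = 170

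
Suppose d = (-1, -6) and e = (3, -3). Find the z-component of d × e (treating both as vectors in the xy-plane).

(-1)·(-3) - (-6)·3 = 3 - (-18) = 21

21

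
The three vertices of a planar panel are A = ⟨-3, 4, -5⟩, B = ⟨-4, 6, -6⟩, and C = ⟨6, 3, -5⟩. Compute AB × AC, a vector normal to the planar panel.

(-1, -9, -17)

AB = (-1, 2, -1)
AC = (9, -1, 0)
i: 2·0 - (-1)·(-1) = 0 - 1 = -1
j: (-1)·9 - (-1)·0 = -9 - 0 = -9
k: (-1)·(-1) - 2·9 = 1 - 18 = -17
AB × AC = (-1, -9, -17)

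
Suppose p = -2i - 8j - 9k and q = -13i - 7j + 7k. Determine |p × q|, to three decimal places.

198.550

i: (-8)·7 - (-9)·(-7) = -56 - 63 = -119
j: (-9)·(-13) - (-2)·7 = 117 - (-14) = 131
k: (-2)·(-7) - (-8)·(-13) = 14 - 104 = -90
p × q = (-119, 131, -90)
|p × q| = √((-119)² + 131² + (-90)²) = √39422 ≈ 198.5497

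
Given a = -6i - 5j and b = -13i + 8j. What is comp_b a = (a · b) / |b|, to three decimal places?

2.489

a · b = (-6)·(-13) + (-5)·8 = 78 - 40 = 38
|b| = √(169 + 64) = √233 ≈ 15.2643
comp_b a = 38 / √233 ≈ 2.489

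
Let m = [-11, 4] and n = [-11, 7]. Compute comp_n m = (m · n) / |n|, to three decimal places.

11.428

m · n = (-11)·(-11) + 4·7 = 121 + 28 = 149
|n| = √(121 + 49) = √170 ≈ 13.0384
comp_n m = 149 / √170 ≈ 11.428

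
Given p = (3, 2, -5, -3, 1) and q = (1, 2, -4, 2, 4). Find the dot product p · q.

p · q = 3·1 + 2·2 + (-5)·(-4) + (-3)·2 + 1·4 = 3 + 4 + 20 - 6 + 4 = 25

25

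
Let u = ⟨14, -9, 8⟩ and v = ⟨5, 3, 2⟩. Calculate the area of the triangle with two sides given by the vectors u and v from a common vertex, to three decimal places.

48.675

i: (-9)·2 - 8·3 = -18 - 24 = -42
j: 8·5 - 14·2 = 40 - 28 = 12
k: 14·3 - (-9)·5 = 42 - (-45) = 87
u × v = (-42, 12, 87)
|u × v| = √((-42)² + 12² + 87²) = √9477 ≈ 97.3499
area = ½ · 97.3499 ≈ 48.675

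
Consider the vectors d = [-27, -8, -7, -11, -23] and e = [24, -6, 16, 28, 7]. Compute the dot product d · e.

-1181

d · e = (-27)·24 + (-8)·(-6) + (-7)·16 + (-11)·28 + (-23)·7 = -648 + 48 - 112 - 308 - 161 = -1181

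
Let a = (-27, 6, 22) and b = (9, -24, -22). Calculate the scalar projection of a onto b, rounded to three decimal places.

a · b = (-27)·9 + 6·(-24) + 22·(-22) = -243 - 144 - 484 = -871
|b| = √(81 + 576 + 484) = √1141 ≈ 33.7787
comp_b a = -871 / √1141 ≈ -25.785

-25.785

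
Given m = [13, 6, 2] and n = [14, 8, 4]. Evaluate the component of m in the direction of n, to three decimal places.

14.326

m · n = 13·14 + 6·8 + 2·4 = 182 + 48 + 8 = 238
|n| = √(196 + 64 + 16) = √276 ≈ 16.6132
comp_n m = 238 / √276 ≈ 14.326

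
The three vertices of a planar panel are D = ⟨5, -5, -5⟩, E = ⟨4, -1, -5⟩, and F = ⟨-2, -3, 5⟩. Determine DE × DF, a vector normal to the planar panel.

(40, 10, 26)

DE = (-1, 4, 0)
DF = (-7, 2, 10)
i: 4·10 - 0·2 = 40 - 0 = 40
j: 0·(-7) - (-1)·10 = 0 - (-10) = 10
k: (-1)·2 - 4·(-7) = -2 - (-28) = 26
DE × DF = (40, 10, 26)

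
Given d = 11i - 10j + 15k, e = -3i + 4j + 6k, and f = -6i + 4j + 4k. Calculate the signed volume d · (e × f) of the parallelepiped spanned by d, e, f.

e × f:
i: 4·4 - 6·4 = 16 - 24 = -8
j: 6·(-6) - (-3)·4 = -36 - (-12) = -24
k: (-3)·4 - 4·(-6) = -12 - (-24) = 12
e × f = (-8, -24, 12)
d · (e × f) = 11·(-8) + (-10)·(-24) + 15·12 = -88 + 240 + 180 = 332

332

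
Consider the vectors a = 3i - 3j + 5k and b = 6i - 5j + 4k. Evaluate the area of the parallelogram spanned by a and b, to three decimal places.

i: (-3)·4 - 5·(-5) = -12 - (-25) = 13
j: 5·6 - 3·4 = 30 - 12 = 18
k: 3·(-5) - (-3)·6 = -15 - (-18) = 3
a × b = (13, 18, 3)
|a × b| = √(13² + 18² + 3²) = √502 ≈ 22.4054

22.405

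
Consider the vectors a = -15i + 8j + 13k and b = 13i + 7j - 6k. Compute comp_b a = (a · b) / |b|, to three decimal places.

a · b = (-15)·13 + 8·7 + 13·(-6) = -195 + 56 - 78 = -217
|b| = √(169 + 49 + 36) = √254 ≈ 15.9374
comp_b a = -217 / √254 ≈ -13.616

-13.616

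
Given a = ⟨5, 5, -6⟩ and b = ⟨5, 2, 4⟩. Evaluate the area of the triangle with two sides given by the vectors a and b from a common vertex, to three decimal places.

i: 5·4 - (-6)·2 = 20 - (-12) = 32
j: (-6)·5 - 5·4 = -30 - 20 = -50
k: 5·2 - 5·5 = 10 - 25 = -15
a × b = (32, -50, -15)
|a × b| = √(32² + (-50)² + (-15)²) = √3749 ≈ 61.2291
area = ½ · 61.2291 ≈ 30.615

30.615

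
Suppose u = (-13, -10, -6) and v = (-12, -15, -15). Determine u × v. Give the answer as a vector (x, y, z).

(60, -123, 75)

i: (-10)·(-15) - (-6)·(-15) = 150 - 90 = 60
j: (-6)·(-12) - (-13)·(-15) = 72 - 195 = -123
k: (-13)·(-15) - (-10)·(-12) = 195 - 120 = 75
u × v = (60, -123, 75)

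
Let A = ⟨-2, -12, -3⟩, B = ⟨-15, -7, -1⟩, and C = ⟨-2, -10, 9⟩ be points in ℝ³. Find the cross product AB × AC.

(56, 156, -26)

AB = (-13, 5, 2)
AC = (0, 2, 12)
i: 5·12 - 2·2 = 60 - 4 = 56
j: 2·0 - (-13)·12 = 0 - (-156) = 156
k: (-13)·2 - 5·0 = -26 - 0 = -26
AB × AC = (56, 156, -26)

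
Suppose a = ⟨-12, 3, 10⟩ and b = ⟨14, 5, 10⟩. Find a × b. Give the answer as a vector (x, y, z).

i: 3·10 - 10·5 = 30 - 50 = -20
j: 10·14 - (-12)·10 = 140 - (-120) = 260
k: (-12)·5 - 3·14 = -60 - 42 = -102
a × b = (-20, 260, -102)

(-20, 260, -102)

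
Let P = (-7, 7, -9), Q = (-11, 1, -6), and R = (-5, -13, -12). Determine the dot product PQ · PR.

PQ = Q − P = (-4, -6, 3)
PR = R − P = (2, -20, -3)
PQ · PR = (-4)·2 + (-6)·(-20) + 3·(-3) = -8 + 120 - 9 = 103

103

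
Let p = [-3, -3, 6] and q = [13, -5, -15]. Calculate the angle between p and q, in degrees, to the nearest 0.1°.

139.3

p · q = (-3)·13 + (-3)·(-5) + 6·(-15) = -39 + 15 - 90 = -114
|p|² = 9 + 9 + 36 = 54,  |p| = √54 ≈ 7.348469
|q|² = 169 + 25 + 225 = 419,  |q| = √419 ≈ 20.469489
cos θ = -114 / (7.348469 · 20.469489) ≈ -0.75788
θ = arccos(-0.75788) ≈ 139.3°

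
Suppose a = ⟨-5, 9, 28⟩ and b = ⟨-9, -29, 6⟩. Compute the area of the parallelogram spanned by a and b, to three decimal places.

922.126

i: 9·6 - 28·(-29) = 54 - (-812) = 866
j: 28·(-9) - (-5)·6 = -252 - (-30) = -222
k: (-5)·(-29) - 9·(-9) = 145 - (-81) = 226
a × b = (866, -222, 226)
|a × b| = √(866² + (-222)² + 226²) = √850316 ≈ 922.1258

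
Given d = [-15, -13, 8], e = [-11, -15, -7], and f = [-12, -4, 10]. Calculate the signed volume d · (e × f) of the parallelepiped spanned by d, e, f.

e × f:
i: (-15)·10 - (-7)·(-4) = -150 - 28 = -178
j: (-7)·(-12) - (-11)·10 = 84 - (-110) = 194
k: (-11)·(-4) - (-15)·(-12) = 44 - 180 = -136
e × f = (-178, 194, -136)
d · (e × f) = (-15)·(-178) + (-13)·194 + 8·(-136) = 2670 - 2522 - 1088 = -940

-940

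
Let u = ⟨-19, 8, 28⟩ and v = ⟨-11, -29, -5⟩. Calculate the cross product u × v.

(772, -403, 639)

i: 8·(-5) - 28·(-29) = -40 - (-812) = 772
j: 28·(-11) - (-19)·(-5) = -308 - 95 = -403
k: (-19)·(-29) - 8·(-11) = 551 - (-88) = 639
u × v = (772, -403, 639)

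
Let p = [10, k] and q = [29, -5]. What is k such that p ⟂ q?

58

p · q = 10·29 + k·(-5) = 290 - 5k
Set equal to 0: -5k = -290, so k = 58.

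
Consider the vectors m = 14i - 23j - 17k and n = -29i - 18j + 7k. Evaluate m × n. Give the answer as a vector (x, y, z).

i: (-23)·7 - (-17)·(-18) = -161 - 306 = -467
j: (-17)·(-29) - 14·7 = 493 - 98 = 395
k: 14·(-18) - (-23)·(-29) = -252 - 667 = -919
m × n = (-467, 395, -919)

(-467, 395, -919)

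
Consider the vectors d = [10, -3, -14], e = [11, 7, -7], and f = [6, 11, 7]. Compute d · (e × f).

511

e × f:
i: 7·7 - (-7)·11 = 49 - (-77) = 126
j: (-7)·6 - 11·7 = -42 - 77 = -119
k: 11·11 - 7·6 = 121 - 42 = 79
e × f = (126, -119, 79)
d · (e × f) = 10·126 + (-3)·(-119) + (-14)·79 = 1260 + 357 - 1106 = 511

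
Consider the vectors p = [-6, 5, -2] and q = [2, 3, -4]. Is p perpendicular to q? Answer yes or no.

p · q = (-6)·2 + 5·3 + (-2)·(-4) = -12 + 15 + 8 = 11
Nonzero, so the vectors are not orthogonal.

no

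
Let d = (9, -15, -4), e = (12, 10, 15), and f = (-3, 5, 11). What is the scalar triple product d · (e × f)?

e × f:
i: 10·11 - 15·5 = 110 - 75 = 35
j: 15·(-3) - 12·11 = -45 - 132 = -177
k: 12·5 - 10·(-3) = 60 - (-30) = 90
e × f = (35, -177, 90)
d · (e × f) = 9·35 + (-15)·(-177) + (-4)·90 = 315 + 2655 - 360 = 2610

2610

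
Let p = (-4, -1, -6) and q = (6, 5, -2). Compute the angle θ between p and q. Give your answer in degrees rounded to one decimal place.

106.8

p · q = (-4)·6 + (-1)·5 + (-6)·(-2) = -24 - 5 + 12 = -17
|p|² = 16 + 1 + 36 = 53,  |p| = √53 ≈ 7.280110
|q|² = 36 + 25 + 4 = 65,  |q| = √65 ≈ 8.062258
cos θ = -17 / (7.280110 · 8.062258) ≈ -0.28964
θ = arccos(-0.28964) ≈ 106.8°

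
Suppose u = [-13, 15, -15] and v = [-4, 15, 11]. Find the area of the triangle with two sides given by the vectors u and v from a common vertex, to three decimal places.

i: 15·11 - (-15)·15 = 165 - (-225) = 390
j: (-15)·(-4) - (-13)·11 = 60 - (-143) = 203
k: (-13)·15 - 15·(-4) = -195 - (-60) = -135
u × v = (390, 203, -135)
|u × v| = √(390² + 203² + (-135)²) = √211534 ≈ 459.9283
area = ½ · 459.9283 ≈ 229.964

229.964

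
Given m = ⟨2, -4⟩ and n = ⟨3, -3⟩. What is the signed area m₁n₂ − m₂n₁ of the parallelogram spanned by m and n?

2·(-3) - (-4)·3 = -6 - (-12) = 6

6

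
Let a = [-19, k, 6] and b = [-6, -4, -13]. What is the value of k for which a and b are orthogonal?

a · b = (-19)·(-6) + k·(-4) + 6·(-13) = 36 - 4k
Set equal to 0: -4k = -36, so k = 9.

9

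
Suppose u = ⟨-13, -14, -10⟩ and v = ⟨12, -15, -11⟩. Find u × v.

(4, -263, 363)

i: (-14)·(-11) - (-10)·(-15) = 154 - 150 = 4
j: (-10)·12 - (-13)·(-11) = -120 - 143 = -263
k: (-13)·(-15) - (-14)·12 = 195 - (-168) = 363
u × v = (4, -263, 363)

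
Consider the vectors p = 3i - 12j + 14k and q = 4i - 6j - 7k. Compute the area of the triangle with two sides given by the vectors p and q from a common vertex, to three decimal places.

i: (-12)·(-7) - 14·(-6) = 84 - (-84) = 168
j: 14·4 - 3·(-7) = 56 - (-21) = 77
k: 3·(-6) - (-12)·4 = -18 - (-48) = 30
p × q = (168, 77, 30)
|p × q| = √(168² + 77² + 30²) = √35053 ≈ 187.2245
area = ½ · 187.2245 ≈ 93.612

93.612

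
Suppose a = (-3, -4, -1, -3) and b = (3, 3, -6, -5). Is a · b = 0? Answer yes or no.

a · b = (-3)·3 + (-4)·3 + (-1)·(-6) + (-3)·(-5) = -9 - 12 + 6 + 15 = 0
Zero, so the vectors are orthogonal.

yes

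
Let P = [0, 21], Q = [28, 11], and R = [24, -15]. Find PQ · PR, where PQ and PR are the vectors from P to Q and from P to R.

1032

PQ = Q − P = (28, -10)
PR = R − P = (24, -36)
PQ · PR = 28·24 + (-10)·(-36) = 672 + 360 = 1032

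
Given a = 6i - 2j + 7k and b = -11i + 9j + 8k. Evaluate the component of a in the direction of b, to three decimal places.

a · b = 6·(-11) + (-2)·9 + 7·8 = -66 - 18 + 56 = -28
|b| = √(121 + 81 + 64) = √266 ≈ 16.3095
comp_b a = -28 / √266 ≈ -1.717

-1.717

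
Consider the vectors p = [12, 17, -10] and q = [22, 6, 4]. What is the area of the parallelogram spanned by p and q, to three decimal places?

423.571

i: 17·4 - (-10)·6 = 68 - (-60) = 128
j: (-10)·22 - 12·4 = -220 - 48 = -268
k: 12·6 - 17·22 = 72 - 374 = -302
p × q = (128, -268, -302)
|p × q| = √(128² + (-268)² + (-302)²) = √179412 ≈ 423.5705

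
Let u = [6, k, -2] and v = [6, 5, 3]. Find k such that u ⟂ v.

u · v = 6·6 + k·5 + (-2)·3 = 30 + 5k
Set equal to 0: 5k = -30, so k = -6.

-6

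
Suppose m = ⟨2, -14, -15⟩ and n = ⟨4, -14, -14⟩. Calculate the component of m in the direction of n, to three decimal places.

m · n = 2·4 + (-14)·(-14) + (-15)·(-14) = 8 + 196 + 210 = 414
|n| = √(16 + 196 + 196) = √408 ≈ 20.1990
comp_n m = 414 / √408 ≈ 20.496

20.496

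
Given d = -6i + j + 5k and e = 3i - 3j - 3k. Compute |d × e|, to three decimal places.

i: 1·(-3) - 5·(-3) = -3 - (-15) = 12
j: 5·3 - (-6)·(-3) = 15 - 18 = -3
k: (-6)·(-3) - 1·3 = 18 - 3 = 15
d × e = (12, -3, 15)
|d × e| = √(12² + (-3)² + 15²) = √378 ≈ 19.4422

19.442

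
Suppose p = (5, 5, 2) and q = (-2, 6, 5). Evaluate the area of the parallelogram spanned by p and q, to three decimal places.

51.088

i: 5·5 - 2·6 = 25 - 12 = 13
j: 2·(-2) - 5·5 = -4 - 25 = -29
k: 5·6 - 5·(-2) = 30 - (-10) = 40
p × q = (13, -29, 40)
|p × q| = √(13² + (-29)² + 40²) = √2610 ≈ 51.0882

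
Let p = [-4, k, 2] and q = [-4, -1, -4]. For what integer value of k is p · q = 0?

8

p · q = (-4)·(-4) + k·(-1) + 2·(-4) = 8 - 1k
Set equal to 0: -1k = -8, so k = 8.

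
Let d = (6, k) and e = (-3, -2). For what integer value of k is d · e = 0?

d · e = 6·(-3) + k·(-2) = -18 - 2k
Set equal to 0: -2k = 18, so k = -9.

-9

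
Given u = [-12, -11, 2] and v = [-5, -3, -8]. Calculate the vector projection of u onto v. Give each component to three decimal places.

(-3.929, -2.357, -6.286)

u · v = (-12)·(-5) + (-11)·(-3) + 2·(-8) = 60 + 33 - 16 = 77
|v|² = 25 + 9 + 64 = 98
proj_v u = (77/98) · (-5, -3, -8) ≈ (-3.929, -2.357, -6.286)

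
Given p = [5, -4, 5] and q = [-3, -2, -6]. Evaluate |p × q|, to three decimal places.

i: (-4)·(-6) - 5·(-2) = 24 - (-10) = 34
j: 5·(-3) - 5·(-6) = -15 - (-30) = 15
k: 5·(-2) - (-4)·(-3) = -10 - 12 = -22
p × q = (34, 15, -22)
|p × q| = √(34² + 15² + (-22)²) = √1865 ≈ 43.1856

43.186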